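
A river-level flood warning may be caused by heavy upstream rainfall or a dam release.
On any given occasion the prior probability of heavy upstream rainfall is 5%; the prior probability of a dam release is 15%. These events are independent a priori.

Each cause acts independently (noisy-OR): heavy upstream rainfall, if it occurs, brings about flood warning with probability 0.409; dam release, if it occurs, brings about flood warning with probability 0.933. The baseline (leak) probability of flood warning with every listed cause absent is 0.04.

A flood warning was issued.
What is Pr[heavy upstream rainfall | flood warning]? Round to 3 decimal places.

Pr[heavy upstream rainfall | flood warning] ≈ 0.134

Under noisy-OR, P(flood warning | causes) = 1 − (1−0.04)·∏(1−qᵢ) over the active causes.
P(flood warning) = 0.04*0.95*0.85 + 0.93568*0.95*0.15 + 0.43264*0.05*0.85 + 0.961987*0.05*0.15 = 0.032300 + 0.133334 + 0.018387 + 0.007215 = 0.191236
Of this, 0.025602 comes from 0.018387 + 0.007215 (the heavy upstream rainfall=true cases).
So P(heavy upstream rainfall | flood warning) = 0.025602/0.191236 ≈ 0.134.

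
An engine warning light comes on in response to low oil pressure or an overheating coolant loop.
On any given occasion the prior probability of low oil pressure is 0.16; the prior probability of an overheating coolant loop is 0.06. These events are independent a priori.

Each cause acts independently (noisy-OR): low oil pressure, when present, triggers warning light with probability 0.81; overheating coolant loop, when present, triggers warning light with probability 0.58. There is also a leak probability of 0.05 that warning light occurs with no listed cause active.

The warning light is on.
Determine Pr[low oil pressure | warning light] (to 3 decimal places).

Pr[low oil pressure | warning light] ≈ 0.654

Under noisy-OR, P(warning light | causes) = 1 − (1−0.05)·∏(1−qᵢ) over the active causes.
Numerator (weight on configurations with low oil pressure): 0.123253 + 0.008872 = 0.132125
The normalizing constant is 0.05·0.84·0.94 + 0.601·0.84·0.06 + 0.8195·0.16·0.94 + 0.92419·0.16·0.06 = 0.201895
P(low oil pressure | warning light) = 0.132125/0.201895 ≈ 0.654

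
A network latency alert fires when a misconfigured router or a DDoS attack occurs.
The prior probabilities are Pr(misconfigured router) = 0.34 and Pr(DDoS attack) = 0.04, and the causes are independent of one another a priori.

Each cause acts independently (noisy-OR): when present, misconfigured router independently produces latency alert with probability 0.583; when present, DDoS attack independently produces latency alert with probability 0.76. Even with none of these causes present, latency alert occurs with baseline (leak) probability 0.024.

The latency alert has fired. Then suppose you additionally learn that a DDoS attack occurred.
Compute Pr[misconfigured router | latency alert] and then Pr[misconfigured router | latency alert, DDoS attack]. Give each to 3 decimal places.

Under noisy-OR, P(latency alert | causes) = 1 − (1−0.024)·∏(1−qᵢ) over the active causes.
By total probability over the 4 (misconfigured router, DDoS attack) configurations:
  P(latency alert) = 0.024·0.66·0.96 + 0.76576·0.66·0.04 + 0.593008·0.34·0.96 + 0.902322·0.34·0.04
        = 0.015206 + 0.020216 + 0.193558 + 0.012272 = 0.241252
Keeping only the misconfigured router-present terms gives 0.205830, so
  P(misconfigured router | latency alert) = 0.205830 / 0.241252 ≈ 0.853

Now condition on the additional information:
Numerator (weight on configurations with misconfigured router): 0.902322×0.34 = 0.306789
The normalizing constant is 0.76576×0.66 + 0.902322×0.34 = 0.812191
Posterior = 0.306789 / 0.812191 ≈ 0.378

Pr[misconfigured router | latency alert] ≈ 0.853; Pr[misconfigured router | latency alert, DDoS attack] ≈ 0.378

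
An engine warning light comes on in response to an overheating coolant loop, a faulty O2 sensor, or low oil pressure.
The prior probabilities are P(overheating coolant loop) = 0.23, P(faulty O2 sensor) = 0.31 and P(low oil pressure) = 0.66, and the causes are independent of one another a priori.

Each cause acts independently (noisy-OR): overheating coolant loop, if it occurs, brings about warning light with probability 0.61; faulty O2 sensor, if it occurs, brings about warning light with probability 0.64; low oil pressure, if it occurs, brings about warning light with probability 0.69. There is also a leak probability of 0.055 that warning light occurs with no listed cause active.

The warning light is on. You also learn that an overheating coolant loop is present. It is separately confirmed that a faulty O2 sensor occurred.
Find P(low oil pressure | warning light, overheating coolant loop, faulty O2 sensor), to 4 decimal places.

P(low oil pressure | warning light, overheating coolant loop, faulty O2 sensor) ≈ 0.6821

Under noisy-OR, P(warning light | causes) = 1 − (1−0.055)·∏(1−qᵢ) over the active causes.
By total probability over both values of low oil pressure:
  P(warning light | overheating coolant loop, faulty O2 sensor) = 0.867322×0.34 + 0.95887×0.66
        = 0.294889 + 0.632854 = 0.927743
The terms with low oil pressure present sum to 0.632854, so
  P(low oil pressure | warning light, overheating coolant loop, faulty O2 sensor) = 0.632854 / 0.927743 ≈ 0.6821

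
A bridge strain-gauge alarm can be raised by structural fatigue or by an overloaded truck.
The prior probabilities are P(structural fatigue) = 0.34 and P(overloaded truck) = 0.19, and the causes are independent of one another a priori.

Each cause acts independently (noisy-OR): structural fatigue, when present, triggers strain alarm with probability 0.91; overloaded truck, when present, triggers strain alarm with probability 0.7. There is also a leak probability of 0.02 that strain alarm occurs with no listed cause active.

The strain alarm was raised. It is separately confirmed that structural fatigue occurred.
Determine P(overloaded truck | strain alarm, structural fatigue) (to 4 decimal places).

Under noisy-OR, P(strain alarm | causes) = 1 − (1−0.02)·∏(1−qᵢ) over the active causes.
P(strain alarm | structural fatigue) = 0.9118×0.81 + 0.97354×0.19 = 0.738558 + 0.184973 = 0.923531
Restricting to configurations with overloaded truck present: 0.97354×0.19 = 0.184973.
So P(overloaded truck | strain alarm, structural fatigue) = 0.184973/0.923531 ≈ 0.2003.

P(overloaded truck | strain alarm, structural fatigue) ≈ 0.2003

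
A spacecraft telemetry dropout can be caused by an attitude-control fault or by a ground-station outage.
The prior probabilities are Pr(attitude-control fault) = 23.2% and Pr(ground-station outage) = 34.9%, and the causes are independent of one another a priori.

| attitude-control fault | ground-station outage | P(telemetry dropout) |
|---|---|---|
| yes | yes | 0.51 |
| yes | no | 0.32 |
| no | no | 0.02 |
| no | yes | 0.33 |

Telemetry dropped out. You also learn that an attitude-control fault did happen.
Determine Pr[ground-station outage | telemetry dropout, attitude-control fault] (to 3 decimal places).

P(telemetry dropout | attitude-control fault) = 0.32×0.651 + 0.51×0.349 = 0.208320 + 0.177990 = 0.386310
Restricting to configurations with ground-station outage present: 0.51×0.349 = 0.177990.
P(ground-station outage | telemetry dropout, attitude-control fault) = 0.177990 / 0.386310 ≈ 0.461

Pr[ground-station outage | telemetry dropout, attitude-control fault] ≈ 0.461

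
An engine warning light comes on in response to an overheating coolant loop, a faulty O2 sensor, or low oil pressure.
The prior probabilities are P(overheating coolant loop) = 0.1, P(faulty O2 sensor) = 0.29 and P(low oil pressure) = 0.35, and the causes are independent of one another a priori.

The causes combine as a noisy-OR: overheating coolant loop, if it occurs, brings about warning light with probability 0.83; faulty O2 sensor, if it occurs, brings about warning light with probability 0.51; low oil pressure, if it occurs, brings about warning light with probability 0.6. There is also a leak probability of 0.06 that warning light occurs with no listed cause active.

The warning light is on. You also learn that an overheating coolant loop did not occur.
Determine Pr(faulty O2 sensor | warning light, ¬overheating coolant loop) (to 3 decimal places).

Under noisy-OR, P(warning light | causes) = 1 − (1−0.06)·∏(1−qᵢ) over the active causes.
Numerator (weight on configurations with faulty O2 sensor): 0.101677 + 0.082800 = 0.184477
Denominator P(warning light | ¬overheating coolant loop): 0.06·0.71·0.65 + 0.624·0.71·0.35 + 0.5394·0.29·0.65 + 0.81576·0.29·0.35 = 0.367231
P(faulty O2 sensor | warning light, ¬overheating coolant loop) = 0.184477/0.367231 ≈ 0.502

Pr(faulty O2 sensor | warning light, ¬overheating coolant loop) ≈ 0.502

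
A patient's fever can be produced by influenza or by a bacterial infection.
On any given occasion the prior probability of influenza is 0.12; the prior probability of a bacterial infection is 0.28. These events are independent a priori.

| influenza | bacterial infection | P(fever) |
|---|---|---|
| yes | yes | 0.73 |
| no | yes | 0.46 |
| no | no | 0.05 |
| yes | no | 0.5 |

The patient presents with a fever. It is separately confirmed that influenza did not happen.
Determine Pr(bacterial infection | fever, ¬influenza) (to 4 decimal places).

Pr(bacterial infection | fever, ¬influenza) ≈ 0.7816

Numerator (weight on configurations with bacterial infection): 0.46·0.28 = 0.128800
The normalizing constant is 0.05·0.72 + 0.46·0.28 = 0.164800
Posterior = 0.128800 / 0.164800 ≈ 0.7816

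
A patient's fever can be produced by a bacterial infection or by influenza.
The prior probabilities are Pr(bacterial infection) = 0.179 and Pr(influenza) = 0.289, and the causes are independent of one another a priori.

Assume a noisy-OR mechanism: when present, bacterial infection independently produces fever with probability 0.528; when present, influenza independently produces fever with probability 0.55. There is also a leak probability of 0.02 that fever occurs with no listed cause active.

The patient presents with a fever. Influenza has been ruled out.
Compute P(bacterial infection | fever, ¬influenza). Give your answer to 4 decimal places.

Under noisy-OR, P(fever | causes) = 1 − (1−0.02)·∏(1−qᵢ) over the active causes.
By total probability over both values of bacterial infection:
  P(fever | ¬influenza) = 0.02*0.821 + 0.53744*0.179
        = 0.016420 + 0.096202 = 0.112622
Keeping only the bacterial infection-present terms gives 0.096202, so
  P(bacterial infection | fever, ¬influenza) = 0.096202 / 0.112622 ≈ 0.8542

P(bacterial infection | fever, ¬influenza) ≈ 0.8542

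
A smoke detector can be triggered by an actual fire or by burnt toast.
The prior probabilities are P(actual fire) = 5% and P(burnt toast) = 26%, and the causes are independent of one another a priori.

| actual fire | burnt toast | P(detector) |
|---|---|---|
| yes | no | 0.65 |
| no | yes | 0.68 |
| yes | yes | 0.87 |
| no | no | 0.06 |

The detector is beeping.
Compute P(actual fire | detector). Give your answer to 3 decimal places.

Weight on actual fire=true, given the evidence: 0.024050 + 0.011310 = 0.035360
Normalizer over all consistent configurations: 0.06×0.95×0.74 + 0.68×0.95×0.26 + 0.65×0.05×0.74 + 0.87×0.05×0.26 = 0.245500
Posterior = 0.035360 / 0.245500 ≈ 0.144

P(actual fire | detector) ≈ 0.144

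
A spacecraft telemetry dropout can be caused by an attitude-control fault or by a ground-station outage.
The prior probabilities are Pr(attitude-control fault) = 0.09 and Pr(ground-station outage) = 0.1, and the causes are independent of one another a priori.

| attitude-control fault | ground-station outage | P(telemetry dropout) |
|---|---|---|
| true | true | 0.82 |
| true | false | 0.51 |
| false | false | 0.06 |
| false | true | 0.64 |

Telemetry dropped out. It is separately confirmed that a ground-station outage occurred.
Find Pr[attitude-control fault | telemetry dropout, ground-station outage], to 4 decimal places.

Pr[attitude-control fault | telemetry dropout, ground-station outage] ≈ 0.1125

By total probability over both values of attitude-control fault:
  P(telemetry dropout | ground-station outage) = 0.64·0.91 + 0.82·0.09
        = 0.582400 + 0.073800 = 0.656200
The terms with attitude-control fault present sum to 0.073800, so
  P(attitude-control fault | telemetry dropout, ground-station outage) = 0.073800 / 0.656200 ≈ 0.1125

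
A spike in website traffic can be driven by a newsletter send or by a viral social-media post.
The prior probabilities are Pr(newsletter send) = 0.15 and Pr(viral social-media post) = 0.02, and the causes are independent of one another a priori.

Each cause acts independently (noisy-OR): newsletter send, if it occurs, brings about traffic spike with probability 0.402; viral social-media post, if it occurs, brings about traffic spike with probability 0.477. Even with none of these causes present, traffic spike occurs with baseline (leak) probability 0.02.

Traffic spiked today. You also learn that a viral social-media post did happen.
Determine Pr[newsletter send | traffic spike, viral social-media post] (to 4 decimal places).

Under noisy-OR, P(traffic spike | causes) = 1 − (1−0.02)·∏(1−qᵢ) over the active causes.
P(traffic spike | viral social-media post) = 0.48746×0.85 + 0.693501×0.15 = 0.414341 + 0.104025 = 0.518366
Restricting to configurations with newsletter send present: 0.693501×0.15 = 0.104025.
P(newsletter send | traffic spike, viral social-media post) = 0.104025 / 0.518366 ≈ 0.2007

Pr[newsletter send | traffic spike, viral social-media post] ≈ 0.2007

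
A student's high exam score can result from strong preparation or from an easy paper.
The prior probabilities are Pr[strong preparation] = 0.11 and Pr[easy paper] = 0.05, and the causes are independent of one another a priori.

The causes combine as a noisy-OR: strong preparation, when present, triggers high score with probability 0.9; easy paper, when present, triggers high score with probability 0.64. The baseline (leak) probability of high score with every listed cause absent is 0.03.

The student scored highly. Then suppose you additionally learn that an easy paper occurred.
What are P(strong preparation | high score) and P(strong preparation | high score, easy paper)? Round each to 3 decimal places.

P(strong preparation | high score) ≈ 0.647; P(strong preparation | high score, easy paper) ≈ 0.155

Under noisy-OR, P(high score | causes) = 1 − (1−0.03)·∏(1−qᵢ) over the active causes.
P(high score) = 0.03×0.89×0.95 + 0.6508×0.89×0.05 + 0.903×0.11×0.95 + 0.96508×0.11×0.05 = 0.025365 + 0.028961 + 0.094364 + 0.005308 = 0.153998
The strong preparation-present share is 0.094364 + 0.005308 = 0.099672.
So P(strong preparation | high score) = 0.099672/0.153998 ≈ 0.647.

Now condition on the additional information:
Weight on strong preparation=true, given the evidence: 0.96508*0.11 = 0.106159
Denominator P(high score | easy paper): 0.6508*0.89 + 0.96508*0.11 = 0.685371
Posterior = 0.106159 / 0.685371 ≈ 0.155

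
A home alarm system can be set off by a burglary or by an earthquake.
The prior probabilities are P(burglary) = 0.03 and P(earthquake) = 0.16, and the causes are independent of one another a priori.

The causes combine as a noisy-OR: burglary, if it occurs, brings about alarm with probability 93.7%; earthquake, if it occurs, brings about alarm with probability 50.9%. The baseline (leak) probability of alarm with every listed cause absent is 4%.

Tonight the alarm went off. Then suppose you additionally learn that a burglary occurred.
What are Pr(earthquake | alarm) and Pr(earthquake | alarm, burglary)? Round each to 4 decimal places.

Pr(earthquake | alarm) ≈ 0.6064; Pr(earthquake | alarm, burglary) ≈ 0.1644

Under noisy-OR, P(alarm | causes) = 1 − (1−0.04)·∏(1−qᵢ) over the active causes.
By total probability over the 4 (burglary, earthquake) configurations:
  P(alarm) = 0.04*0.97*0.84 + 0.52864*0.97*0.16 + 0.93952*0.03*0.84 + 0.970304*0.03*0.16
        = 0.032592 + 0.082045 + 0.023676 + 0.004657 = 0.142970
Configurations with earthquake contribute 0.086702, so
  P(earthquake | alarm) = 0.086702 / 0.142970 ≈ 0.6064

Now condition on the additional information:
By total probability over both values of earthquake:
  P(alarm | burglary) = 0.93952·0.84 + 0.970304·0.16
        = 0.789197 + 0.155249 = 0.944446
Configurations with earthquake contribute 0.155249, so
  P(earthquake | alarm, burglary) = 0.155249 / 0.944446 ≈ 0.1644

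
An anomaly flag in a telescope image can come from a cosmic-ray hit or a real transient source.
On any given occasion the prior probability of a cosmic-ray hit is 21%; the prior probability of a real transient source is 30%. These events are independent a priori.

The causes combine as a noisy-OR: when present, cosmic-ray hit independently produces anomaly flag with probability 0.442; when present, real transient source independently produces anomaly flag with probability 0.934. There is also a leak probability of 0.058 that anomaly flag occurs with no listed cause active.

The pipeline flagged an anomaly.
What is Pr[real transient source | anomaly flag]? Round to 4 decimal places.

Under noisy-OR, P(anomaly flag | causes) = 1 − (1−0.058)·∏(1−qᵢ) over the active causes.
For the numerator, keep only real transient source=true terms: 0.222265 + 0.060814 = 0.283079
Denominator P(anomaly flag): 0.058×0.79×0.7 + 0.937828×0.79×0.3 + 0.474364×0.21×0.7 + 0.965308×0.21×0.3 = 0.384885
P(real transient source | anomaly flag) = 0.283079/0.384885 ≈ 0.7355

Pr[real transient source | anomaly flag] ≈ 0.7355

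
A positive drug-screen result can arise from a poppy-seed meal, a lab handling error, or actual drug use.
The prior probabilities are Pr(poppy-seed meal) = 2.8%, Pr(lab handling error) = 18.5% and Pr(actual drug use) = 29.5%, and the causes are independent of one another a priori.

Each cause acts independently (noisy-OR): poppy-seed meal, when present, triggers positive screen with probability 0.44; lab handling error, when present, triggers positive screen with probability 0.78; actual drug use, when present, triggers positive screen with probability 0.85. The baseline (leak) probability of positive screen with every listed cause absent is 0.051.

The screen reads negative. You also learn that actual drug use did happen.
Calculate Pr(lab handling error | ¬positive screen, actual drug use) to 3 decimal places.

Pr(lab handling error | ¬positive screen, actual drug use) ≈ 0.048

Under noisy-OR, P(positive screen | causes) = 1 − (1−0.051)·∏(1−qᵢ) over the active causes.
Sum P(¬positive screen|·) weighted by the priors over the 4 (poppy-seed meal, lab handling error) configurations:
  P(¬positive screen | actual drug use) = 0.14235*0.972*0.815 + 0.031317*0.972*0.185 + 0.079716*0.028*0.815 + 0.017538*0.028*0.185
        = 0.112767 + 0.005631 + 0.001819 + 0.000091 = 0.120308
The terms with lab handling error present sum to 0.005722, so
  P(lab handling error | ¬positive screen, actual drug use) = 0.005722 / 0.120308 ≈ 0.048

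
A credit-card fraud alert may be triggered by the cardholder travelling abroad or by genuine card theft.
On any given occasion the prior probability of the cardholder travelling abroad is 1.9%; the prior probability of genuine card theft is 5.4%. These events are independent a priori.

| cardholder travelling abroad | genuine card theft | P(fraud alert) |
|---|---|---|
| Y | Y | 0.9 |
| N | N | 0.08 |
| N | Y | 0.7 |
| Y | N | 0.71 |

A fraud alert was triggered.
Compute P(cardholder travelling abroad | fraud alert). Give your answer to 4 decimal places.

P(fraud alert) = 0.08*0.981*0.946 + 0.7*0.981*0.054 + 0.71*0.019*0.946 + 0.9*0.019*0.054 = 0.074242 + 0.037082 + 0.012762 + 0.000923 = 0.125009
Of this, 0.013685 comes from 0.012762 + 0.000923 (the cardholder travelling abroad=true cases).
P(cardholder travelling abroad | fraud alert) = 0.013685 / 0.125009 ≈ 0.1095

P(cardholder travelling abroad | fraud alert) ≈ 0.1095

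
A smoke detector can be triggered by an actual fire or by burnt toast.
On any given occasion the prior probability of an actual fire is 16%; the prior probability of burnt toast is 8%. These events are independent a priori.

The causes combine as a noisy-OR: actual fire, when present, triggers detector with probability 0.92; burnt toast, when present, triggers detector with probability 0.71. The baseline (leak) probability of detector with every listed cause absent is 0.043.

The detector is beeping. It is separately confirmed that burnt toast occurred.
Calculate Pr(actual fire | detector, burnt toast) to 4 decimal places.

Under noisy-OR, P(detector | causes) = 1 − (1−0.043)·∏(1−qᵢ) over the active causes.
P(detector | burnt toast) = 0.72247·0.84 + 0.977798·0.16 = 0.606875 + 0.156448 = 0.763323
The actual fire-present share is 0.977798·0.16 = 0.156448.
So P(actual fire | detector, burnt toast) = 0.156448/0.763323 ≈ 0.2050.

Pr(actual fire | detector, burnt toast) ≈ 0.2050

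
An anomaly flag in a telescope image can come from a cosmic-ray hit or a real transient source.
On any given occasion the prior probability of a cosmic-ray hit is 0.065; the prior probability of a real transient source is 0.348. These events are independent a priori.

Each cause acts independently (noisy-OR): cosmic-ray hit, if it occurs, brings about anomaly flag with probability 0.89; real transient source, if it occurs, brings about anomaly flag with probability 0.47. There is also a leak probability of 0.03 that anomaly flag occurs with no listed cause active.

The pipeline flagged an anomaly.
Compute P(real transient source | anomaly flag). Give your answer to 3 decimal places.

P(real transient source | anomaly flag) ≈ 0.762

Under noisy-OR, P(anomaly flag | causes) = 1 − (1−0.03)·∏(1−qᵢ) over the active causes.
Enumerate the 4 (cosmic-ray hit, real transient source) configurations and weight by the priors:
  P(anomaly flag) = 0.03*0.935*0.652 + 0.4859*0.935*0.348 + 0.8933*0.065*0.652 + 0.943449*0.065*0.348
        = 0.018289 + 0.158102 + 0.037858 + 0.021341 = 0.235590
Keeping only the real transient source-present terms gives 0.179443, so
  P(real transient source | anomaly flag) = 0.179443 / 0.235590 ≈ 0.762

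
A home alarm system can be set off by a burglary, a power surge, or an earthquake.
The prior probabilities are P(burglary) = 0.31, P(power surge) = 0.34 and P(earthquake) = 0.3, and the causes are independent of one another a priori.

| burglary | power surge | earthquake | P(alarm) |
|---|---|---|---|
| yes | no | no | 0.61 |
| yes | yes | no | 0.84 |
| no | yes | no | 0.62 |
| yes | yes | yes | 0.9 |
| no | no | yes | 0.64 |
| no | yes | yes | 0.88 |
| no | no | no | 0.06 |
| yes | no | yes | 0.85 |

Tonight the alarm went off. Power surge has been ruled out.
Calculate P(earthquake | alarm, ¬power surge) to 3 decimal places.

P(alarm | ¬power surge) = 0.06·0.69·0.7 + 0.64·0.69·0.3 + 0.61·0.31·0.7 + 0.85·0.31·0.3 = 0.028980 + 0.132480 + 0.132370 + 0.079050 = 0.372880
Of this, 0.211530 comes from 0.132480 + 0.079050 (the earthquake=true cases).
Hence the posterior is 0.211530/0.372880 ≈ 0.567.

P(earthquake | alarm, ¬power surge) ≈ 0.567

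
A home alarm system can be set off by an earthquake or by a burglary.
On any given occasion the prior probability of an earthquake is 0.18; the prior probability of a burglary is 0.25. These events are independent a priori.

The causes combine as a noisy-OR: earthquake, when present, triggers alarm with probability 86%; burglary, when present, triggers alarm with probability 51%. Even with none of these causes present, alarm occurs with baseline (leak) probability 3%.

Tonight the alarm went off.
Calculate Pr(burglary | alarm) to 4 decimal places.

Pr(burglary | alarm) ≈ 0.5254

Under noisy-OR, P(alarm | causes) = 1 − (1−0.03)·∏(1−qᵢ) over the active causes.
By total probability over the 4 (earthquake, burglary) configurations:
  P(alarm) = 0.03·0.82·0.75 + 0.5247·0.82·0.25 + 0.8642·0.18·0.75 + 0.933458·0.18·0.25
        = 0.018450 + 0.107564 + 0.116667 + 0.042006 = 0.284687
Configurations with burglary contribute 0.149570, so
  P(burglary | alarm) = 0.149570 / 0.284687 ≈ 0.5254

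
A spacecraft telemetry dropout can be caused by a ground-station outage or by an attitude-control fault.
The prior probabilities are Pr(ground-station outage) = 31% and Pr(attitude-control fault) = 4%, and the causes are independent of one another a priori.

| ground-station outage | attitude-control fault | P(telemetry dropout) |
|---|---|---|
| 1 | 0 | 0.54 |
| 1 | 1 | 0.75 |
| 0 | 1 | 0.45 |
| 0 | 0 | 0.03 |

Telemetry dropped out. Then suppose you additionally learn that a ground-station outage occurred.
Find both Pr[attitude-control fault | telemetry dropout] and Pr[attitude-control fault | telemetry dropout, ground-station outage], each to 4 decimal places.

Sum P(telemetry dropout|·) weighted by the priors over the 4 (ground-station outage, attitude-control fault) configurations:
  P(telemetry dropout) = 0.03·0.69·0.96 + 0.45·0.69·0.04 + 0.54·0.31·0.96 + 0.75·0.31·0.04
        = 0.019872 + 0.012420 + 0.160704 + 0.009300 = 0.202296
The terms with attitude-control fault present sum to 0.021720, so
  P(attitude-control fault | telemetry dropout) = 0.021720 / 0.202296 ≈ 0.1074

With the extra evidence:
By total probability over both values of attitude-control fault:
  P(telemetry dropout | ground-station outage) = 0.54*0.96 + 0.75*0.04
        = 0.518400 + 0.030000 = 0.548400
The terms with attitude-control fault present sum to 0.030000, so
  P(attitude-control fault | telemetry dropout, ground-station outage) = 0.030000 / 0.548400 ≈ 0.0547
This is intercausal reasoning (explaining away): once ground-station outage accounts for the telemetry dropout, attitude-control fault becomes less likely.

Pr[attitude-control fault | telemetry dropout] ≈ 0.1074; Pr[attitude-control fault | telemetry dropout, ground-station outage] ≈ 0.0547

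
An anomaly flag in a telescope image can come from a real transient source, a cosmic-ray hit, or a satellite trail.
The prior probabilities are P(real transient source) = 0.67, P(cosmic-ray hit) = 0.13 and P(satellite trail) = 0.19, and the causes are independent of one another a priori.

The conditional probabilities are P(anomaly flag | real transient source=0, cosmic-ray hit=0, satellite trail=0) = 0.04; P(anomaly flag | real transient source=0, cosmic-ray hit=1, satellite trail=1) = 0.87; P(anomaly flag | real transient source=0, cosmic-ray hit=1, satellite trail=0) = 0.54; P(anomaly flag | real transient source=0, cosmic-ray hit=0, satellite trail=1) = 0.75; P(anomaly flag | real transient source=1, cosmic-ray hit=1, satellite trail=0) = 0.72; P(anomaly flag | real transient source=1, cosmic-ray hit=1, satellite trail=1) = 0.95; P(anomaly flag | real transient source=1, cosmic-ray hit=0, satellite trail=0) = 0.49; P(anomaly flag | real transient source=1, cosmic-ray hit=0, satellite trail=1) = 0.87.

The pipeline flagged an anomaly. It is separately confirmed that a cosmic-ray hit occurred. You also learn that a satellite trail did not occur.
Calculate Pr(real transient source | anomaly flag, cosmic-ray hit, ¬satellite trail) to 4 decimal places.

Pr(real transient source | anomaly flag, cosmic-ray hit, ¬satellite trail) ≈ 0.7302

P(anomaly flag | cosmic-ray hit, ¬satellite trail) = 0.54*0.33 + 0.72*0.67 = 0.178200 + 0.482400 = 0.660600
The real transient source-present share is 0.72*0.67 = 0.482400.
So P(real transient source | anomaly flag, cosmic-ray hit, ¬satellite trail) = 0.482400/0.660600 ≈ 0.7302.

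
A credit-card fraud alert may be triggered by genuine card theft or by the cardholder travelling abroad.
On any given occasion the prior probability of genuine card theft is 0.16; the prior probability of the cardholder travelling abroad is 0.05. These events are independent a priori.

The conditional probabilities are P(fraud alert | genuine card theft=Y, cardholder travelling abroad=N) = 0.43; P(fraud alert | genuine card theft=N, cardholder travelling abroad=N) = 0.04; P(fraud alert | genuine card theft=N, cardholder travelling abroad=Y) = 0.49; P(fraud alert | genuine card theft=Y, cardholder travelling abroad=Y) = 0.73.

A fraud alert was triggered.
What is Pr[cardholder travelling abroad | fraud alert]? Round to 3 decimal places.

Pr[cardholder travelling abroad | fraud alert] ≈ 0.214

By total probability over the 4 (genuine card theft, cardholder travelling abroad) configurations:
  P(fraud alert) = 0.04×0.84×0.95 + 0.49×0.84×0.05 + 0.43×0.16×0.95 + 0.73×0.16×0.05
        = 0.031920 + 0.020580 + 0.065360 + 0.005840 = 0.123700
The terms with cardholder travelling abroad present sum to 0.026420, so
  P(cardholder travelling abroad | fraud alert) = 0.026420 / 0.123700 ≈ 0.214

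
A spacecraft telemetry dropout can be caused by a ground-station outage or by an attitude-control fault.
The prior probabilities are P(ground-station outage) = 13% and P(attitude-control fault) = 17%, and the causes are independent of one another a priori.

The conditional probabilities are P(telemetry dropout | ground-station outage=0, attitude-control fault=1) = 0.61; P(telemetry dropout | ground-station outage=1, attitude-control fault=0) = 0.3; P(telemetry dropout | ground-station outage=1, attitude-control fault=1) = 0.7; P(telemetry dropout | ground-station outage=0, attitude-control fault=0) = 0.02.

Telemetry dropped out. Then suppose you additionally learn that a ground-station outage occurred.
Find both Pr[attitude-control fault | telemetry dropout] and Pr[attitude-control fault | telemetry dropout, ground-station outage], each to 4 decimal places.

P(telemetry dropout) = 0.02*0.87*0.83 + 0.61*0.87*0.17 + 0.3*0.13*0.83 + 0.7*0.13*0.17 = 0.014442 + 0.090219 + 0.032370 + 0.015470 = 0.152501
The attitude-control fault-present share is 0.090219 + 0.015470 = 0.105689.
So P(attitude-control fault | telemetry dropout) = 0.105689/0.152501 ≈ 0.6930.

With the extra evidence:
Enumerate both values of attitude-control fault and weight by the priors:
  P(telemetry dropout | ground-station outage) = 0.3·0.83 + 0.7·0.17
        = 0.249000 + 0.119000 = 0.368000
Keeping only the attitude-control fault-present terms gives 0.119000, so
  P(attitude-control fault | telemetry dropout, ground-station outage) = 0.119000 / 0.368000 ≈ 0.3234

Pr[attitude-control fault | telemetry dropout] ≈ 0.6930; Pr[attitude-control fault | telemetry dropout, ground-station outage] ≈ 0.3234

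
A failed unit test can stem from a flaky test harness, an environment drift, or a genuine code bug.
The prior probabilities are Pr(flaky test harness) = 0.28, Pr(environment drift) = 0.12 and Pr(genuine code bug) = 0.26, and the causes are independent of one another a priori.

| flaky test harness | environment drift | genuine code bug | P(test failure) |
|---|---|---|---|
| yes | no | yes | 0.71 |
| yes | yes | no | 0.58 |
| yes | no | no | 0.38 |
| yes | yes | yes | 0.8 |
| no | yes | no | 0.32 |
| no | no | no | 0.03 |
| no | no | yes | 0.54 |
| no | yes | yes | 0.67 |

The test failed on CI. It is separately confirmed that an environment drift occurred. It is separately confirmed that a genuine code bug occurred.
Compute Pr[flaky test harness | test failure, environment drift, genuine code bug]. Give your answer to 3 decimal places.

Pr[flaky test harness | test failure, environment drift, genuine code bug] ≈ 0.317

Enumerate both values of flaky test harness and weight by the priors:
  P(test failure | environment drift, genuine code bug) = 0.67·0.72 + 0.8·0.28
        = 0.482400 + 0.224000 = 0.706400
The terms with flaky test harness present sum to 0.224000, so
  P(flaky test harness | test failure, environment drift, genuine code bug) = 0.224000 / 0.706400 ≈ 0.317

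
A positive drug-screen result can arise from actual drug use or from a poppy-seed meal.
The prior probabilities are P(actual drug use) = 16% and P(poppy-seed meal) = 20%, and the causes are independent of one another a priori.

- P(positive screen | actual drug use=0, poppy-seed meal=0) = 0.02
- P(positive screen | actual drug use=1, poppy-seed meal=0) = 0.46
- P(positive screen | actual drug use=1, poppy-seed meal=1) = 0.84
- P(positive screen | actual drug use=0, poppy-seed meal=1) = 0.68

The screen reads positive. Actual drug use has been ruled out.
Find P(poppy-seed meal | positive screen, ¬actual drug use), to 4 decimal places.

P(poppy-seed meal | positive screen, ¬actual drug use) ≈ 0.8947

For the numerator, keep only poppy-seed meal=true terms: 0.68×0.2 = 0.136000
The normalizing constant is 0.02×0.8 + 0.68×0.2 = 0.152000
P(poppy-seed meal | positive screen, ¬actual drug use) = 0.136000/0.152000 ≈ 0.8947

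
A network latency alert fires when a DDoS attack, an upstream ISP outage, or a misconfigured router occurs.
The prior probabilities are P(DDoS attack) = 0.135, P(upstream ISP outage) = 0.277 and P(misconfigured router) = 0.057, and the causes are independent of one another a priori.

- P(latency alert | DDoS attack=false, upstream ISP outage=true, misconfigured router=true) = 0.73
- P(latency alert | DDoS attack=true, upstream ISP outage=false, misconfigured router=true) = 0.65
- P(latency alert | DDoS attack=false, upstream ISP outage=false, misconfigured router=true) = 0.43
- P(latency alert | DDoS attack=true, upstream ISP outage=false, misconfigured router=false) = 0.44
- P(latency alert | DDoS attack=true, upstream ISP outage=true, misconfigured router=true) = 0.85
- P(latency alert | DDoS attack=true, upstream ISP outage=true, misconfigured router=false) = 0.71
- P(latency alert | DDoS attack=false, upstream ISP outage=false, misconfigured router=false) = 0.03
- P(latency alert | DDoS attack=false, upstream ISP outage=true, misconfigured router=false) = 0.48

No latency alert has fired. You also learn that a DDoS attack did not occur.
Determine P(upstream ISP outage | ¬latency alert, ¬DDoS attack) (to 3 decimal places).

P(¬latency alert | ¬DDoS attack) = 0.97×0.723×0.943 + 0.57×0.723×0.057 + 0.52×0.277×0.943 + 0.27×0.277×0.057 = 0.661335 + 0.023490 + 0.135830 + 0.004263 = 0.824918
Restricting to configurations with upstream ISP outage present: 0.135830 + 0.004263 = 0.140093.
P(upstream ISP outage | ¬latency alert, ¬DDoS attack) = 0.140093 / 0.824918 ≈ 0.170

P(upstream ISP outage | ¬latency alert, ¬DDoS attack) ≈ 0.170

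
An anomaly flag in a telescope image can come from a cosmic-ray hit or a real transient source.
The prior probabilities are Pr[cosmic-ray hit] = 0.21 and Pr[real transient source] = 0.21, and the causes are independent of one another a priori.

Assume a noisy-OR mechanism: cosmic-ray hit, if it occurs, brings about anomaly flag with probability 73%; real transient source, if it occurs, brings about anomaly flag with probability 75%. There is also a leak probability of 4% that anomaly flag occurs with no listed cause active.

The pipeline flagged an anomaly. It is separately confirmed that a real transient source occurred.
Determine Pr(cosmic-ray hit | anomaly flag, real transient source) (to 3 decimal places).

Under noisy-OR, P(anomaly flag | causes) = 1 − (1−0.04)·∏(1−qᵢ) over the active causes.
P(anomaly flag | real transient source) = 0.76*0.79 + 0.9352*0.21 = 0.600400 + 0.196392 = 0.796792
Restricting to configurations with cosmic-ray hit present: 0.9352*0.21 = 0.196392.
So P(cosmic-ray hit | anomaly flag, real transient source) = 0.196392/0.796792 ≈ 0.246.

Pr(cosmic-ray hit | anomaly flag, real transient source) ≈ 0.246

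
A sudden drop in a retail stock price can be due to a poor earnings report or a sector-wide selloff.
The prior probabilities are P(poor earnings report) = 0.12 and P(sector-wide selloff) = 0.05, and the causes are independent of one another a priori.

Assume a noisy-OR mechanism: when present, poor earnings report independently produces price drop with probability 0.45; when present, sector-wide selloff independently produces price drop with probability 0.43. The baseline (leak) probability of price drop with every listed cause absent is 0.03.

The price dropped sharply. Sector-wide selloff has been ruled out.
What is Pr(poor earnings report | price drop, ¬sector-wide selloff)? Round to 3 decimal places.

Under noisy-OR, P(price drop | causes) = 1 − (1−0.03)·∏(1−qᵢ) over the active causes.
Sum P(price drop|·) weighted by the priors over both values of poor earnings report:
  P(price drop | ¬sector-wide selloff) = 0.03*0.88 + 0.4665*0.12
        = 0.026400 + 0.055980 = 0.082380
Configurations with poor earnings report contribute 0.055980, so
  P(poor earnings report | price drop, ¬sector-wide selloff) = 0.055980 / 0.082380 ≈ 0.680

Pr(poor earnings report | price drop, ¬sector-wide selloff) ≈ 0.680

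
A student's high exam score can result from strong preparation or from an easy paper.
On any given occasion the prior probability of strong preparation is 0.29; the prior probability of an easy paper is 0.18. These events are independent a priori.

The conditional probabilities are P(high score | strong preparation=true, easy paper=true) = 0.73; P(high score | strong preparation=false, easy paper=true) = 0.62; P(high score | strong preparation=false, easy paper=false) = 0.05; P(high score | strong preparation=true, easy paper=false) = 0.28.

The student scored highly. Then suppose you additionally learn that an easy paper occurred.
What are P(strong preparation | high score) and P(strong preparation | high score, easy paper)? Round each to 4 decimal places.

P(strong preparation | high score) ≈ 0.4914; P(strong preparation | high score, easy paper) ≈ 0.3247

Numerator (weight on configurations with strong preparation): 0.066584 + 0.038106 = 0.104690
The normalizing constant is 0.05*0.71*0.82 + 0.62*0.71*0.18 + 0.28*0.29*0.82 + 0.73*0.29*0.18 = 0.213036
P(strong preparation | high score) = 0.104690/0.213036 ≈ 0.4914

With the extra evidence:
By total probability over both values of strong preparation:
  P(high score | easy paper) = 0.62*0.71 + 0.73*0.29
        = 0.440200 + 0.211700 = 0.651900
Configurations with strong preparation contribute 0.211700, so
  P(strong preparation | high score, easy paper) = 0.211700 / 0.651900 ≈ 0.3247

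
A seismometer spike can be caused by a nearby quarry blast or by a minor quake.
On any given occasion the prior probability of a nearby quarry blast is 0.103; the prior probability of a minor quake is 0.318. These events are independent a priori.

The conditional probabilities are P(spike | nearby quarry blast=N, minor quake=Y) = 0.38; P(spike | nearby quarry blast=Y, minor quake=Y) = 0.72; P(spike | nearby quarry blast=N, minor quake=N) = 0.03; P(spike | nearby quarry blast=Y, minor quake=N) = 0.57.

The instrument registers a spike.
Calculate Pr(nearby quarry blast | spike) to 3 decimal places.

Numerator (weight on configurations with nearby quarry blast): 0.040040 + 0.023583 = 0.063623
The normalizing constant is 0.03·0.897·0.682 + 0.38·0.897·0.318 + 0.57·0.103·0.682 + 0.72·0.103·0.318 = 0.190369
Posterior = 0.063623 / 0.190369 ≈ 0.334

Pr(nearby quarry blast | spike) ≈ 0.334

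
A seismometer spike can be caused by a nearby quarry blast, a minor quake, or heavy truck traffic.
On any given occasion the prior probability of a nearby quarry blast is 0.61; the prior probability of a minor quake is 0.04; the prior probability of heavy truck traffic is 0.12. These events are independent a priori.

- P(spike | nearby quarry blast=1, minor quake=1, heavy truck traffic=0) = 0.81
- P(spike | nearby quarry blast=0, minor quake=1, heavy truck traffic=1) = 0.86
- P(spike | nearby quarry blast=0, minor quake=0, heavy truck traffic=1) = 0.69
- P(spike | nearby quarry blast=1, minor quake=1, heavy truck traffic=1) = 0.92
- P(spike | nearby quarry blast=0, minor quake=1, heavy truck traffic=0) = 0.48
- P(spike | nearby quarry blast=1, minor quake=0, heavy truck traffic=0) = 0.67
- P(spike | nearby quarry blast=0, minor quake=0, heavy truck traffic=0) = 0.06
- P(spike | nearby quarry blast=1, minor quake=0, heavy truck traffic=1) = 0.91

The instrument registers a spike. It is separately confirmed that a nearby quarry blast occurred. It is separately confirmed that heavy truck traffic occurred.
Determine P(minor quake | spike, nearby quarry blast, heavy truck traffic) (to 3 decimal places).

P(minor quake | spike, nearby quarry blast, heavy truck traffic) ≈ 0.040

Numerator (weight on configurations with minor quake): 0.92·0.04 = 0.036800
The normalizing constant is 0.91·0.96 + 0.92·0.04 = 0.910400
P(minor quake | spike, nearby quarry blast, heavy truck traffic) = 0.036800/0.910400 ≈ 0.040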